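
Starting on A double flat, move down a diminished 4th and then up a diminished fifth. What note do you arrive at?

A diminished fourth down from Abb is Eb (letter E, 4 semitones down).
A diminished fifth up from Eb is Bbb (letter B, 6 semitones up).

Bbb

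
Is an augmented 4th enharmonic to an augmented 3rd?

No

An augmented fourth spans 6 semitones; an augmented third spans 5.
The spans differ, so they are not enharmonic equivalents.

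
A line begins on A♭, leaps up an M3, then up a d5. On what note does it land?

Gb

A major third up from Ab is C (letter C, 4 semitones up).
A diminished fifth up from C is Gb (letter G, 6 semitones up).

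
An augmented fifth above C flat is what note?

A fifth above C lands on the letter G.
An augmented fifth spans 8 semitones, so Cb moves to pitch class 7. On the letter G that is G.

G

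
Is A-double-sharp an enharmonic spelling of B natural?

Yes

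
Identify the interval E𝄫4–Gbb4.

The letter names run E→G, a span of 2 letter steps, so the interval is some kind of third.
Ebb to Gbb is 3 semitones. A major third is 4, so 3 makes it minor.

minor third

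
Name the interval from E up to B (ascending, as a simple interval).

The letter names run E→B, a span of 4 letter steps, so the interval is some kind of fifth.
E to B is 7 semitones. A perfect fifth is 7, so 7 makes it perfect.

perfect fifth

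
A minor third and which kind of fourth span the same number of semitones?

A minor third spans 3 semitones.
A fourth spanning 3 semitones is doubly diminished (the perfect fourth is 5).

doubly diminished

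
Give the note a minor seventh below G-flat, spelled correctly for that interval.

G down a major seventh is Ab, so the target letter is A.
From Gb, a minor seventh is 10 semitones down: Ab.

Ab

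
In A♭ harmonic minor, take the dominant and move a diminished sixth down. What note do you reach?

G#

The dominant of Ab harmonic minor is Eb.
A diminished sixth (7 semitones) below Eb lands on the letter G, giving G#.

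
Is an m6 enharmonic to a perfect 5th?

A minor sixth spans 8 semitones; a perfect fifth spans 7.
The spans differ, so they are not enharmonic equivalents.

No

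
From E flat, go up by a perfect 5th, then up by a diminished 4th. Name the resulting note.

Ebb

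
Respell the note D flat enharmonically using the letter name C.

Db is pitch class 1. The letter C alone is pitch class 0.
To reach pitch class 1 from C requires an offset of +1 semitone, i.e. sharp: C#.

C#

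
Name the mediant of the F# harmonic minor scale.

A

Degree 3 takes the letter 2 steps above F, which is A.
In harmonic minor, degree 3 sits 3 semitones above the tonic. F# + 3 semitones is pitch class 9, spelled on A as A.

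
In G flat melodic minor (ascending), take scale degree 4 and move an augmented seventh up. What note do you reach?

Scale degree 4 of Gb melodic minor (ascending) is Cb.
An augmented seventh (12 semitones) above Cb lands on the letter B, giving B.

B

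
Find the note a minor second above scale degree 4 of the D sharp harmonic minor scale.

Scale degree 4 of D# harmonic minor is G#.
A minor second (1 semitone) above G# lands on the letter A, giving A.

A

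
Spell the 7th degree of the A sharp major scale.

The A# major scale runs A# B# C## D# E# F## G##.
Degree 7 is G##.

G##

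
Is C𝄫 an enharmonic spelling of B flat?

Cbb = pitch class 10 and Bb = pitch class 10 — the same pitch class, so they are enharmonic equivalents.

Yes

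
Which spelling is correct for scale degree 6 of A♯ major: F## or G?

F##

Each scale degree takes a distinct letter name. Degree 6 of a scale on A must use the letter F.
F## and G are enharmonically the same pitch, but only F## uses the letter F, so it is the correct spelling here.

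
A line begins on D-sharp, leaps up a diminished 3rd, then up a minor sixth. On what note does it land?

Db

A diminished third up from D# is F (letter F, 2 semitones up).
A minor sixth up from F is Db (letter D, 8 semitones up).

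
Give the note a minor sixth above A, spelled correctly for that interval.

F

A sixth above A lands on the letter F.
A minor sixth spans 8 semitones, so A moves to pitch class 5. On the letter F that is F.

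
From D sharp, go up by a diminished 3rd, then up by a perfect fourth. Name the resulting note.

Bb

A diminished third up from D# is F (letter F, 2 semitones up).
A perfect fourth up from F is Bb (letter B, 5 semitones up).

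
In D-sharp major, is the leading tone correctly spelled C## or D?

C##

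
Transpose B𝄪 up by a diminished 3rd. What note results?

A third above B lands on the letter D.
A diminished third spans 2 semitones, so B## moves to pitch class 3. On the letter D that is D#.

D#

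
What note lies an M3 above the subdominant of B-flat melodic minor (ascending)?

The subdominant of Bb melodic minor (ascending) is Eb.
A major third (4 semitones) above Eb lands on the letter G, giving G.

G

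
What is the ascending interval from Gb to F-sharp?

The letter names run G→F, a span of 6 letter steps, so the interval is some kind of seventh.
Gb to F# is 12 semitones. A major seventh is 11, so 12 makes it augmented.

augmented seventh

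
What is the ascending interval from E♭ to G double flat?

diminished third

The letter names run E→G, a span of 2 letter steps, so the interval is some kind of third.
Eb to Gbb is 2 semitones. A major third is 4, so 2 makes it diminished.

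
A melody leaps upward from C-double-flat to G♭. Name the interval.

The letter names run C→G, a span of 4 letter steps, so the interval is some kind of fifth.
Cbb to Gb is 8 semitones. A perfect fifth is 7, so 8 makes it augmented.

augmented fifth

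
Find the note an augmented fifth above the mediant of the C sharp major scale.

The mediant of C# major is E#.
An augmented fifth (8 semitones) above E# lands on the letter B, giving B##.

B##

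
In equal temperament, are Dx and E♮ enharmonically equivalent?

Yes

D## is pitch class 4; E is pitch class 4.
All spellings map to pitch class 4, so they are enharmonically equivalent.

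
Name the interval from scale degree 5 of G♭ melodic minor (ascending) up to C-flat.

Scale degree 5 of Gb melodic minor (ascending) is Db.
Db up to Cb: letters D→C make it a seventh; 10 semitones makes it minor.

minor seventh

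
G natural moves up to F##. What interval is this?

augmented seventh

Counting letters G–A–B–C–D–E–F gives a seventh.
G→F## = 12 semitones, 1 wider than the major seventh (11), so augmented.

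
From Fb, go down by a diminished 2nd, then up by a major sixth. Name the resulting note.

C#

A diminished second down from Fb is E (letter E, 0 semitones down).
A major sixth up from E is C# (letter C, 9 semitones up).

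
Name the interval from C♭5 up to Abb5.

minor sixth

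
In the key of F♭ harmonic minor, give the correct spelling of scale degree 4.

The Fb harmonic minor scale runs Fb Gb Abb Bbb Cb Dbb Eb.
Degree 4 is Bbb.

Bbb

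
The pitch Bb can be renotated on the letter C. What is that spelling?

Plain C sits 2 semitones above Bb, so on the letter C the same pitch needs a double flat: Cbb.

Cbb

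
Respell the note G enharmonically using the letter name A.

Abb

Plain A sits 2 semitones above G, so on the letter A the same pitch needs a double flat: Abb.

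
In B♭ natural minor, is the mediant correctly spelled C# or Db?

Each scale degree takes a distinct letter name. Degree 3 of a scale on B must use the letter D.
Db and C# are enharmonically the same pitch, but only Db uses the letter D, so it is the correct spelling here.

Db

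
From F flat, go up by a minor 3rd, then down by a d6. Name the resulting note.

C

A minor third up from Fb is Abb (letter A, 3 semitones up).
A diminished sixth down from Abb is C (letter C, 7 semitones down).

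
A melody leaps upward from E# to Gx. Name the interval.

The letter names run E→G, a span of 2 letter steps, so the interval is some kind of third.
E# to G## is 4 semitones. A major third is 4, so 4 makes it major.

major third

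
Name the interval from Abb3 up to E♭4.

augmented fifth

The letter names run A→E, a span of 4 letter steps, so the interval is some kind of fifth.
Abb to Eb is 8 semitones. A perfect fifth is 7, so 8 makes it augmented.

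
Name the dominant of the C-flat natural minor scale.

The Cb natural minor scale runs Cb Db Ebb Fb Gb Abb Bbb.
Degree 5 is Gb.

Gb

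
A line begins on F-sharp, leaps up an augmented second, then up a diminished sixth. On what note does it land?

An augmented second up from F# is G## (letter G, 3 semitones up).
A diminished sixth up from G## is E (letter E, 7 semitones up).

E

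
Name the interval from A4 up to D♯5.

The letter names run A→D, a span of 3 letter steps, so the interval is some kind of fourth.
A to D# is 6 semitones. A perfect fourth is 5, so 6 makes it augmented.

augmented fourth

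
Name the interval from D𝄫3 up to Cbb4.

minor seventh

The letter names run D→C, a span of 6 letter steps, so the interval is some kind of seventh.
Dbb to Cbb is 10 semitones. A major seventh is 11, so 10 makes it minor.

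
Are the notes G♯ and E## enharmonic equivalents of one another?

No

Two spellings are enharmonically equivalent only if they share a pitch class.
Here G# → 8, E## → 6; 6 ≠ 8, so they are not.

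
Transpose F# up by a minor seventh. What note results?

E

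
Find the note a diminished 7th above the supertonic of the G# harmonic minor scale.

G

The supertonic of G# harmonic minor is A#.
A diminished seventh (9 semitones) above A# lands on the letter G, giving G.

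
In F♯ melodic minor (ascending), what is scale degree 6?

Degree 6 takes the letter 5 steps above F, which is D.
In melodic minor (ascending), degree 6 sits 9 semitones above the tonic. F# + 9 semitones is pitch class 3, spelled on D as D#.

D#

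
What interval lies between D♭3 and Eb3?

major second

Counting letters D–E gives a second.
Db→Eb = 2 semitones, exactly the major second.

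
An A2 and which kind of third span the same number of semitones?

minor

An augmented second spans 3 semitones.
A third spanning 3 semitones is minor (the major third is 4).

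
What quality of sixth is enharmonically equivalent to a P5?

diminished

A perfect fifth spans 7 semitones.
A sixth spanning 7 semitones is diminished (the major sixth is 9).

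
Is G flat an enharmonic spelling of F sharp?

Gb = pitch class 6 and F# = pitch class 6 — the same pitch class, so they are enharmonic equivalents.

Yes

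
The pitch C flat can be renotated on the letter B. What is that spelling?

B

Cb is pitch class 11. The letter B alone is pitch class 11.
Pitch class 11 on B needs no accidental: B.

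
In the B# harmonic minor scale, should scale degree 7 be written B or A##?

Each scale degree takes a distinct letter name. Degree 7 of a scale on B must use the letter A.
A## and B are enharmonically the same pitch, but only A## uses the letter A, so it is the correct spelling here.

A##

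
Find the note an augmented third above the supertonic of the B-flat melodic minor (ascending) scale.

The supertonic of Bb melodic minor (ascending) is C.
An augmented third (5 semitones) above C lands on the letter E, giving E#.

E#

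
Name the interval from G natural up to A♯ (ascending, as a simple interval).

augmented second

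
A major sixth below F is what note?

Ab

F down a major sixth is Ab, so the target letter is A.
From F, a major sixth is 9 semitones down: Ab.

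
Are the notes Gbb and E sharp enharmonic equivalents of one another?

Gbb = pitch class 5 and E# = pitch class 5 — the same pitch class, so they are enharmonic equivalents.

Yes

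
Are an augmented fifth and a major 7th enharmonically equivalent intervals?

An augmented fifth spans 8 semitones; a major seventh spans 11.
The spans differ, so they are not enharmonic equivalents.

No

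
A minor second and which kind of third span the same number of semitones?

A minor second spans 1 semitone.
A third spanning 1 semitone is doubly diminished (the major third is 4).

doubly diminished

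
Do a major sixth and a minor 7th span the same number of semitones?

A major sixth spans 9 semitones; a minor seventh spans 10.
The spans differ, so they are not enharmonic equivalents.

No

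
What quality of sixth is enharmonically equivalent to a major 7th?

A major seventh spans 11 semitones.
A sixth spanning 11 semitones is doubly augmented (the major sixth is 9).

doubly augmented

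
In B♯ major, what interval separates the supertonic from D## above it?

The supertonic of B# major is C##.
C## up to D##: letters C→D make it a second; 2 semitones makes it major.

major second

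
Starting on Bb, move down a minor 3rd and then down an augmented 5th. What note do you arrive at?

Cb

A minor third down from Bb is G (letter G, 3 semitones down).
An augmented fifth down from G is Cb (letter C, 8 semitones down).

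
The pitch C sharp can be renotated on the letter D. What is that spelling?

Plain D sits 1 semitone above C#, so on the letter D the same pitch needs a flat: Db.

Db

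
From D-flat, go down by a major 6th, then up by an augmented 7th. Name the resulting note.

A major sixth down from Db is Fb (letter F, 9 semitones down).
An augmented seventh up from Fb is E (letter E, 12 semitones up).

E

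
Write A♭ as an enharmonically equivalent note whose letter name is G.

Plain G sits 1 semitone below Ab, so on the letter G the same pitch needs a sharp: G#.

G#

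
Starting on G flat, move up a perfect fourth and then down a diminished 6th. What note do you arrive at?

A perfect fourth up from Gb is Cb (letter C, 5 semitones up).
A diminished sixth down from Cb is E (letter E, 7 semitones down).

E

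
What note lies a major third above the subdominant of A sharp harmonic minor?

F##

The subdominant of A# harmonic minor is D#.
A major third (4 semitones) above D# lands on the letter F, giving F##.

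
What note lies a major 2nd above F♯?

F up a major second is G, so the target letter is G.
From F#, a major second is 2 semitones up: G#.

G#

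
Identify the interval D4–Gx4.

Counting letters D–E–F–G gives a fourth.
D→G## = 7 semitones, 2 wider than the perfect fourth (5), so doubly augmented.

doubly augmented fourth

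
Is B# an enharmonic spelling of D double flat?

Yes

B# is pitch class 0; Dbb is pitch class 0.
All spellings map to pitch class 0, so they are enharmonically equivalent.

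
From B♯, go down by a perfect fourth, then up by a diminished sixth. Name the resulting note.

D

A perfect fourth down from B# is F## (letter F, 5 semitones down).
A diminished sixth up from F## is D (letter D, 7 semitones up).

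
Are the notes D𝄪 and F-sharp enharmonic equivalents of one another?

Two spellings are enharmonically equivalent only if they share a pitch class.
Here D## → 4, F# → 6; 4 ≠ 6, so they are not.

No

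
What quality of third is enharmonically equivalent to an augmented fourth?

An augmented fourth spans 6 semitones.
A third spanning 6 semitones is doubly augmented (the major third is 4).

doubly augmented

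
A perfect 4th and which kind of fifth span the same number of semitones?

A perfect fourth spans 5 semitones.
A fifth spanning 5 semitones is doubly diminished (the perfect fifth is 7).

doubly diminished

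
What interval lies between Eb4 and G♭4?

minor third

Counting letters E–F–G gives a third.
Eb→Gb = 3 semitones, 1 narrower than the major third (4), so minor.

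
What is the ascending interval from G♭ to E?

augmented sixth

The letter names run G→E, a span of 5 letter steps, so the interval is some kind of sixth.
Gb to E is 10 semitones. A major sixth is 9, so 10 makes it augmented.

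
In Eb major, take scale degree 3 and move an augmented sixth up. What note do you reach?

E#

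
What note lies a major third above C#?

E#

A third above C lands on the letter E.
A major third spans 4 semitones, so C# moves to pitch class 5. On the letter E that is E#.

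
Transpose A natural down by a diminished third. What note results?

A third below A lands on the letter F.
A diminished third spans 2 semitones, so A moves to pitch class 7. On the letter F that is F##.

F##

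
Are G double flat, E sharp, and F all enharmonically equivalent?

Gbb = pitch class 5 and E# = pitch class 5 and F = pitch class 5 — the same pitch class, so they are enharmonic equivalents.

Yes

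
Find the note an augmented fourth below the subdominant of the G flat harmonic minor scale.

The subdominant of Gb harmonic minor is Cb.
An augmented fourth (6 semitones) below Cb lands on the letter G, giving Gbb.

Gbb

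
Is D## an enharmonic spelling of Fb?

Yes

D## is pitch class 4; Fb is pitch class 4.
All spellings map to pitch class 4, so they are enharmonically equivalent.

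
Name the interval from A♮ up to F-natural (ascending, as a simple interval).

minor sixth

The letter names run A→F, a span of 5 letter steps, so the interval is some kind of sixth.
A to F is 8 semitones. A major sixth is 9, so 8 makes it minor.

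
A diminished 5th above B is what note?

B up a perfect fifth is F#, so the target letter is F.
From B, a diminished fifth is 6 semitones up: F.

F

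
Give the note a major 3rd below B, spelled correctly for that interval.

G

A third below B lands on the letter G.
A major third spans 4 semitones, so B moves to pitch class 7. On the letter G that is G.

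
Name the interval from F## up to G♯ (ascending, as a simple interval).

The letter names run F→G, a span of 1 letter step, so the interval is some kind of second.
F## to G# is 1 semitone. A major second is 2, so 1 makes it minor.

minor second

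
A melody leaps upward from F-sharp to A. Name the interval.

The letter names run F→A, a span of 2 letter steps, so the interval is some kind of third.
F# to A is 3 semitones. A major third is 4, so 3 makes it minor.

minor third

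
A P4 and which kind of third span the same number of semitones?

A perfect fourth spans 5 semitones.
A third spanning 5 semitones is augmented (the major third is 4).

augmented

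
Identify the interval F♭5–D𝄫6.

minor sixth

Counting letters F–G–A–B–C–D gives a sixth.
Fb→Dbb = 8 semitones, 1 narrower than the major sixth (9), so minor.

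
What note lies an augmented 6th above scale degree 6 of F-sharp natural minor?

Scale degree 6 of F# natural minor is D.
An augmented sixth (10 semitones) above D lands on the letter B, giving B#.

B#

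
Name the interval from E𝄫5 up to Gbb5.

minor third

The letter names run E→G, a span of 2 letter steps, so the interval is some kind of third.
Ebb to Gbb is 3 semitones. A major third is 4, so 3 makes it minor.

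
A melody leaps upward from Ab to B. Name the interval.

The letter names run A→B, a span of 1 letter step, so the interval is some kind of second.
Ab to B is 3 semitones. A major second is 2, so 3 makes it augmented.

augmented second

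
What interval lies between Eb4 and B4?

augmented fifth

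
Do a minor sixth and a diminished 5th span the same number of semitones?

No

A minor sixth spans 8 semitones; a diminished fifth spans 6.
The spans differ, so they are not enharmonic equivalents.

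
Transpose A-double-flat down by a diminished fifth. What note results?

Db

A fifth below A lands on the letter D.
A diminished fifth spans 6 semitones, so Abb moves to pitch class 1. On the letter D that is Db.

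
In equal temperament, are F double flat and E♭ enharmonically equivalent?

Fbb is pitch class 3; Eb is pitch class 3.
All spellings map to pitch class 3, so they are enharmonically equivalent.

Yes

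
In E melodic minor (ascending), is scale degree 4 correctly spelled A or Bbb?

Each scale degree takes a distinct letter name. Degree 4 of a scale on E must use the letter A.
A and Bbb are enharmonically the same pitch, but only A uses the letter A, so it is the correct spelling here.

A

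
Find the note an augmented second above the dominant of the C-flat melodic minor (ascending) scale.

A

The dominant of Cb melodic minor (ascending) is Gb.
An augmented second (3 semitones) above Gb lands on the letter A, giving A.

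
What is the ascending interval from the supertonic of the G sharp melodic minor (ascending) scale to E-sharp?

perfect fifth

The supertonic of G# melodic minor (ascending) is A#.
A# up to E#: letters A→E make it a fifth; 7 semitones makes it perfect.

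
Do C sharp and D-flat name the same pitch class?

Yes

C# = pitch class 1 and Db = pitch class 1 — the same pitch class, so they are enharmonic equivalents.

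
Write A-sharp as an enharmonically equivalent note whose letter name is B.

Plain B sits 1 semitone above A#, so on the letter B the same pitch needs a flat: Bb.

Bb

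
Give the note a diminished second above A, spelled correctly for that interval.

A second above A lands on the letter B.
A diminished second spans 0 semitones, so A moves to pitch class 9. On the letter B that is Bbb.

Bbb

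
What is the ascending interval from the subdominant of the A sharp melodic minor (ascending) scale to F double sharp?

major third

The subdominant of A# melodic minor (ascending) is D#.
D# up to F##: letters D→F make it a third; 4 semitones makes it major.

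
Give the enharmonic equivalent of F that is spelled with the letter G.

Gbb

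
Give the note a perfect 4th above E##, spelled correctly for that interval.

A##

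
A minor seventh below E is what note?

E down a major seventh is F, so the target letter is F.
From E, a minor seventh is 10 semitones down: F#.

F#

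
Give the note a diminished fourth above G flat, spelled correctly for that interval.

A fourth above G lands on the letter C.
A diminished fourth spans 4 semitones, so Gb moves to pitch class 10. On the letter C that is Cbb.

Cbb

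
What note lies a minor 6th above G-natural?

G up a major sixth is E, so the target letter is E.
From G, a minor sixth is 8 semitones up: Eb.

Eb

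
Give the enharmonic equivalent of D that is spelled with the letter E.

Plain E sits 2 semitones above D, so on the letter E the same pitch needs a double flat: Ebb.

Ebb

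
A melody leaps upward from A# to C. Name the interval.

The letter names run A→C, a span of 2 letter steps, so the interval is some kind of third.
A# to C is 2 semitones. A major third is 4, so 2 makes it diminished.

diminished third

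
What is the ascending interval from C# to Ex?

The letter names run C→E, a span of 2 letter steps, so the interval is some kind of third.
C# to E## is 5 semitones. A major third is 4, so 5 makes it augmented.

augmented third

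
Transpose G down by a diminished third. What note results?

E#

G down a major third is Eb, so the target letter is E.
From G, a diminished third is 2 semitones down: E#.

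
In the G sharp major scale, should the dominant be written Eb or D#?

D#

Each scale degree takes a distinct letter name. Degree 5 of a scale on G must use the letter D.
D# and Eb are enharmonically the same pitch, but only D# uses the letter D, so it is the correct spelling here.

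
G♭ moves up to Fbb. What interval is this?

diminished seventh

Counting letters G–A–B–C–D–E–F gives a seventh.
Gb→Fbb = 9 semitones, 2 narrower than the major seventh (11), so diminished.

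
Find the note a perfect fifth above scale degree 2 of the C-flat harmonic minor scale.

Scale degree 2 of Cb harmonic minor is Db.
A perfect fifth (7 semitones) above Db lands on the letter A, giving Ab.

Ab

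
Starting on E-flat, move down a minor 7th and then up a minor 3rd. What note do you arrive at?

A minor seventh down from Eb is F (letter F, 10 semitones down).
A minor third up from F is Ab (letter A, 3 semitones up).

Ab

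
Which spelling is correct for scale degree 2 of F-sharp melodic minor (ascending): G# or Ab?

G#

Each scale degree takes a distinct letter name. Degree 2 of a scale on F must use the letter G.
G# and Ab are enharmonically the same pitch, but only G# uses the letter G, so it is the correct spelling here.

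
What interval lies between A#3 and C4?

The letter names run A→C, a span of 2 letter steps, so the interval is some kind of third.
A# to C is 2 semitones. A major third is 4, so 2 makes it diminished.

diminished third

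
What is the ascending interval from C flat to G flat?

perfect fifth

The letter names run C→G, a span of 4 letter steps, so the interval is some kind of fifth.
Cb to Gb is 7 semitones. A perfect fifth is 7, so 7 makes it perfect.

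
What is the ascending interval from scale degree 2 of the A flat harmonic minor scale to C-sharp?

Scale degree 2 of Ab harmonic minor is Bb.
Bb up to C#: letters B→C make it a second; 3 semitones makes it augmented.

augmented second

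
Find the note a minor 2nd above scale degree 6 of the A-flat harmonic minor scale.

Gbb

Scale degree 6 of Ab harmonic minor is Fb.
A minor second (1 semitone) above Fb lands on the letter G, giving Gbb.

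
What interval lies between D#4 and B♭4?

diminished sixth

The letter names run D→B, a span of 5 letter steps, so the interval is some kind of sixth.
D# to Bb is 7 semitones. A major sixth is 9, so 7 makes it diminished.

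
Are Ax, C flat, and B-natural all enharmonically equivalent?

Yes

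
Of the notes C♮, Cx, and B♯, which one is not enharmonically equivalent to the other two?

In 12-tone equal temperament, enharmonic equivalents share a pitch class. C is pitch class 0; C## is pitch class 2; B# is pitch class 0.
C and B# share pitch class 0, while C## is pitch class 2.

C##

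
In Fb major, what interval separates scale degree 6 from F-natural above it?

major third

Scale degree 6 of Fb major is Db.
Db up to F: letters D→F make it a third; 4 semitones makes it major.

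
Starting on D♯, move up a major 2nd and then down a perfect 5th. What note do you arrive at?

A#

A major second up from D# is E# (letter E, 2 semitones up).
A perfect fifth down from E# is A# (letter A, 7 semitones down).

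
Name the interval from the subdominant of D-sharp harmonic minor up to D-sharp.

perfect fifth

The subdominant of D# harmonic minor is G#.
G# up to D#: letters G→D make it a fifth; 7 semitones makes it perfect.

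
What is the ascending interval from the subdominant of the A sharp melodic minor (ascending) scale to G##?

augmented fourth

The subdominant of A# melodic minor (ascending) is D#.
D# up to G##: letters D→G make it a fourth; 6 semitones makes it augmented.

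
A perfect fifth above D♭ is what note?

A fifth above D lands on the letter A.
A perfect fifth spans 7 semitones, so Db moves to pitch class 8. On the letter A that is Ab.

Ab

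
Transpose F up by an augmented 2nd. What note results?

F up a major second is G, so the target letter is G.
From F, an augmented second is 3 semitones up: G#.

G#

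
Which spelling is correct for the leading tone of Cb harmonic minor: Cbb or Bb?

Each scale degree takes a distinct letter name. Degree 7 of a scale on C must use the letter B.
Bb and Cbb are enharmonically the same pitch, but only Bb uses the letter B, so it is the correct spelling here.

Bb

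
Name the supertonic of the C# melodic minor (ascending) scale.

The C# melodic minor (ascending) scale runs C# D# E F# G# A# B#.
Degree 2 is D#.

D#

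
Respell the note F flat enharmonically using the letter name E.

Fb is pitch class 4. The letter E alone is pitch class 4.
Pitch class 4 on E needs no accidental: E.

E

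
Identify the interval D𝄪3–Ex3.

major second

Counting letters D–E gives a second.
D##→E## = 2 semitones, exactly the major second.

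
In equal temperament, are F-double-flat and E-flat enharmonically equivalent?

Yes

Fbb = pitch class 3 and Eb = pitch class 3 — the same pitch class, so they are enharmonic equivalents.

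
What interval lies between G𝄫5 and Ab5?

augmented second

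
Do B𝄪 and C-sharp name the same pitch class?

Yes

B## is pitch class 1; C# is pitch class 1.
All spellings map to pitch class 1, so they are enharmonically equivalent.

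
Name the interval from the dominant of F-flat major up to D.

augmented second

The dominant of Fb major is Cb.
Cb up to D: letters C→D make it a second; 3 semitones makes it augmented.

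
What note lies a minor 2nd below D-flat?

C

A second below D lands on the letter C.
A minor second spans 1 semitone, so Db moves to pitch class 0. On the letter C that is C.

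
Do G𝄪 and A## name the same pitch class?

G## is pitch class 9; A## is pitch class 11.
The pitch classes differ (9 vs. 11), so they are not enharmonic equivalents.

No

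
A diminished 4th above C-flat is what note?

Fbb

A fourth above C lands on the letter F.
A diminished fourth spans 4 semitones, so Cb moves to pitch class 3. On the letter F that is Fbb.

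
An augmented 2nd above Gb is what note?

A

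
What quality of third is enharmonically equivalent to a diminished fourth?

A diminished fourth spans 4 semitones.
A third spanning 4 semitones is major (the major third is 4).

major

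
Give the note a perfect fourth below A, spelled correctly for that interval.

A down a perfect fourth is E, so the target letter is E.
From A, a perfect fourth is 5 semitones down: E.

E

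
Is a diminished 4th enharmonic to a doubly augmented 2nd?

A diminished fourth spans 4 semitones; a doubly augmented second spans 4.
They are enharmonically equivalent.

Yes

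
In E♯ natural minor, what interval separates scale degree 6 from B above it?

Scale degree 6 of E# natural minor is C#.
C# up to B: letters C→B make it a seventh; 10 semitones makes it minor.

minor seventh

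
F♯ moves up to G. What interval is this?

Counting letters F–G gives a second.
F#→G = 1 semitone, 1 narrower than the major second (2), so minor.

minor second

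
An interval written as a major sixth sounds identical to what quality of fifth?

doubly augmented

A major sixth spans 9 semitones.
A fifth spanning 9 semitones is doubly augmented (the perfect fifth is 7).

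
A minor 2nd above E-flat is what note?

Fb

A second above E lands on the letter F.
A minor second spans 1 semitone, so Eb moves to pitch class 4. On the letter F that is Fb.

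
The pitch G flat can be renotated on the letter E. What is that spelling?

E##

Gb is pitch class 6. The letter E alone is pitch class 4.
To reach pitch class 6 from E requires an offset of +2 semitones, i.e. double sharp: E##.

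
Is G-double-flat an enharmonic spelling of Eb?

No

Gbb is pitch class 5; Eb is pitch class 3.
The pitch classes differ (5 vs. 3), so they are not enharmonic equivalents.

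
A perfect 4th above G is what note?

C

A fourth above G lands on the letter C.
A perfect fourth spans 5 semitones, so G moves to pitch class 0. On the letter C that is C.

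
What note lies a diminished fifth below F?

B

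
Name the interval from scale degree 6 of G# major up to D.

diminished seventh

Scale degree 6 of G# major is E#.
E# up to D: letters E→D make it a seventh; 9 semitones makes it diminished.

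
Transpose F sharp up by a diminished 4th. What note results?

F up a perfect fourth is Bb, so the target letter is B.
From F#, a diminished fourth is 4 semitones up: Bb.

Bb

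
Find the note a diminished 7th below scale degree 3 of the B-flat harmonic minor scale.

Scale degree 3 of Bb harmonic minor is Db.
A diminished seventh (9 semitones) below Db lands on the letter E, giving E.

E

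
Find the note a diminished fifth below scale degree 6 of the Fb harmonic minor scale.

Scale degree 6 of Fb harmonic minor is Dbb.
A diminished fifth (6 semitones) below Dbb lands on the letter G, giving Gb.

Gb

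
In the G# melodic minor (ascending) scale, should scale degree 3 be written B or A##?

B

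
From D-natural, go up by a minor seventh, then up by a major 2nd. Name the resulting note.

D

A minor seventh up from D is C (letter C, 10 semitones up).
A major second up from C is D (letter D, 2 semitones up).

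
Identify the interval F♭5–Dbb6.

minor sixth

The letter names run F→D, a span of 5 letter steps, so the interval is some kind of sixth.
Fb to Dbb is 8 semitones. A major sixth is 9, so 8 makes it minor.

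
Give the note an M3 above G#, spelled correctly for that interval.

B#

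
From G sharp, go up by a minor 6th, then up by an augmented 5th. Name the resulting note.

B#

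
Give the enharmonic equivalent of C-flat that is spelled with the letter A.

Plain A sits 2 semitones below Cb, so on the letter A the same pitch needs a double sharp: A##.

A##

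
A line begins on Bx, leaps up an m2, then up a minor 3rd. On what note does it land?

A minor second up from B## is C## (letter C, 1 semitone up).
A minor third up from C## is E# (letter E, 3 semitones up).

E#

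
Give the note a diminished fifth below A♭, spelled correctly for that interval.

A down a perfect fifth is D, so the target letter is D.
From Ab, a diminished fifth is 6 semitones down: D.

D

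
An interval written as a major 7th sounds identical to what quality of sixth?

A major seventh spans 11 semitones.
A sixth spanning 11 semitones is doubly augmented (the major sixth is 9).

doubly augmented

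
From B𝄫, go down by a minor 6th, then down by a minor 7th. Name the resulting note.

A minor sixth down from Bbb is Db (letter D, 8 semitones down).
A minor seventh down from Db is Eb (letter E, 10 semitones down).

Eb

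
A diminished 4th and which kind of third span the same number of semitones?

major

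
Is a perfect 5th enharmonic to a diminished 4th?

No

A perfect fifth spans 7 semitones; a diminished fourth spans 4.
The spans differ, so they are not enharmonic equivalents.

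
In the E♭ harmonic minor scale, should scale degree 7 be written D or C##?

Each scale degree takes a distinct letter name. Degree 7 of a scale on E must use the letter D.
D and C## are enharmonically the same pitch, but only D uses the letter D, so it is the correct spelling here.

D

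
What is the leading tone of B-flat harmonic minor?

The Bb harmonic minor scale runs Bb C Db Eb F Gb A.
Degree 7 is A.

A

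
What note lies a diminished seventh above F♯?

Eb

F up a major seventh is E, so the target letter is E.
From F#, a diminished seventh is 9 semitones up: Eb.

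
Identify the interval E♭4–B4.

augmented fifth

The letter names run E→B, a span of 4 letter steps, so the interval is some kind of fifth.
Eb to B is 8 semitones. A perfect fifth is 7, so 8 makes it augmented.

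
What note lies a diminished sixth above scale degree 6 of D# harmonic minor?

Gb

Scale degree 6 of D# harmonic minor is B.
A diminished sixth (7 semitones) above B lands on the letter G, giving Gb.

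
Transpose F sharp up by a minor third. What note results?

A

A third above F lands on the letter A.
A minor third spans 3 semitones, so F# moves to pitch class 9. On the letter A that is A.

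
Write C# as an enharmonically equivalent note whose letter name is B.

B##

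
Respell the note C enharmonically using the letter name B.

B#

C is pitch class 0. The letter B alone is pitch class 11.
To reach pitch class 0 from B requires an offset of +1 semitone, i.e. sharp: B#.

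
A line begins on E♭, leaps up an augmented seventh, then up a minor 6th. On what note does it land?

B

An augmented seventh up from Eb is D# (letter D, 12 semitones up).
A minor sixth up from D# is B (letter B, 8 semitones up).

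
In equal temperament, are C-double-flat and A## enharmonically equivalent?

Cbb is pitch class 10; A## is pitch class 11.
The pitch classes differ (10 vs. 11), so they are not enharmonic equivalents.

No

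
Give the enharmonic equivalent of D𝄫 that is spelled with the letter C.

Dbb is pitch class 0. The letter C alone is pitch class 0.
Pitch class 0 on C needs no accidental: C.

C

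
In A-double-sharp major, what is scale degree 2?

B##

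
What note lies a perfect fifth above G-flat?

Db

A fifth above G lands on the letter D.
A perfect fifth spans 7 semitones, so Gb moves to pitch class 1. On the letter D that is Db.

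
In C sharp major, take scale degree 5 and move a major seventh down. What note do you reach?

A

Scale degree 5 of C# major is G#.
A major seventh (11 semitones) below G# lands on the letter A, giving A.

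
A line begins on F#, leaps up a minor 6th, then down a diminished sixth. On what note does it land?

F##

A minor sixth up from F# is D (letter D, 8 semitones up).
A diminished sixth down from D is F## (letter F, 7 semitones down).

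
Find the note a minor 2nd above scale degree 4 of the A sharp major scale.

Scale degree 4 of A# major is D#.
A minor second (1 semitone) above D# lands on the letter E, giving E.

E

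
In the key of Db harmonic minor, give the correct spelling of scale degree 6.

Bbb

The Db harmonic minor scale runs Db Eb Fb Gb Ab Bbb C.
Degree 6 is Bbb.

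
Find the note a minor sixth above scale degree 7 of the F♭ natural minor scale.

Cbb

Scale degree 7 of Fb natural minor is Ebb.
A minor sixth (8 semitones) above Ebb lands on the letter C, giving Cbb.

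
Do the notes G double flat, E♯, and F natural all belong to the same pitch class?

Yes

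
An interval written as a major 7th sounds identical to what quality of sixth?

A major seventh spans 11 semitones.
A sixth spanning 11 semitones is doubly augmented (the major sixth is 9).

doubly augmented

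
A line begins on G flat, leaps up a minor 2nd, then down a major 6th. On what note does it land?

Cbb

A minor second up from Gb is Abb (letter A, 1 semitone up).
A major sixth down from Abb is Cbb (letter C, 9 semitones down).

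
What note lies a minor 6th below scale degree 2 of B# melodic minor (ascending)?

E##

Scale degree 2 of B# melodic minor (ascending) is C##.
A minor sixth (8 semitones) below C## lands on the letter E, giving E##.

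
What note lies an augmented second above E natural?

F##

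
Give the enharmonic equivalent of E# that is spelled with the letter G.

Gbb

E# is pitch class 5. The letter G alone is pitch class 7.
To reach pitch class 5 from G requires an offset of -2 semitones, i.e. double flat: Gbb.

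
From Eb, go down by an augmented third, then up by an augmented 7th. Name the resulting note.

An augmented third down from Eb is Cbb (letter C, 5 semitones down).
An augmented seventh up from Cbb is Bb (letter B, 12 semitones up).

Bb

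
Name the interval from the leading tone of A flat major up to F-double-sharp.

augmented seventh

The leading tone of Ab major is G.
G up to F##: letters G→F make it a seventh; 12 semitones makes it augmented.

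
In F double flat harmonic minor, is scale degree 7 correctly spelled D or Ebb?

Ebb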